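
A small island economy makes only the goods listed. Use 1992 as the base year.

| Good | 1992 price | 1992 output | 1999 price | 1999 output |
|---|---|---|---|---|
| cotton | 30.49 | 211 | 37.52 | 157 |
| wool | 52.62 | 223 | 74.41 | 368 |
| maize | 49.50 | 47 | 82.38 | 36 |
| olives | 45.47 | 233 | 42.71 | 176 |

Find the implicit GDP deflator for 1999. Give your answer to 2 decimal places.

128.94

Nominal GDP 1999 = 37.52·157 + 74.41·368 + 82.38·36 + 42.71·176 = 43756.16.
Real GDP 1999 (at 1992 prices) = 30.49·157 + 52.62·368 + 49.50·36 + 45.47·176 = 33935.81.
Deflator = Nominal/Real × 100 = 43756.16/33935.81 × 100 = 128.938.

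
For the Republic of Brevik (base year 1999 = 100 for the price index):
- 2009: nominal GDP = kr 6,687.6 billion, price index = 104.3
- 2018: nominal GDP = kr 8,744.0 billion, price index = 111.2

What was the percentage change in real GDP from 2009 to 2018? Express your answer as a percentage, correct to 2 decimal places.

22.64%

Real GDP 2009 = 6687.6 / 1.043 = 6411.89.
Real GDP 2018 = 8744.0 / 1.112 = 7863.31.
Real growth = 7863.31 / 6411.89 − 1 = 0.2264.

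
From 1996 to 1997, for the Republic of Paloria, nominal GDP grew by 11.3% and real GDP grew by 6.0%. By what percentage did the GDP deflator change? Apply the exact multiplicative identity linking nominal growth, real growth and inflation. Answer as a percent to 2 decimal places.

5.00%

(1 + g_nom) = (1 + g_real)(1 + π), so π = 1.1130 / 1.0600 − 1 = 0.05000.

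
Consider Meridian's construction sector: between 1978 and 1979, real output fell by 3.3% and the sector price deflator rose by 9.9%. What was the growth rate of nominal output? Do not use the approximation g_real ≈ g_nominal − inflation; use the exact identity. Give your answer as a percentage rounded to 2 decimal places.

(1 + g_nom) = (1 + g_real)(1 + π) = 0.9670 × 1.0990 = 1.06273.

6.27%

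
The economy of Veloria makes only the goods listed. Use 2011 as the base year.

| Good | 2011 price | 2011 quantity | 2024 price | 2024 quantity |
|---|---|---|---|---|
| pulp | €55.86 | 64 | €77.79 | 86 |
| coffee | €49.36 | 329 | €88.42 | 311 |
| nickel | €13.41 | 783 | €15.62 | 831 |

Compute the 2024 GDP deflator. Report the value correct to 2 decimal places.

Nominal GDP 2024 = 77.79·86 + 88.42·311 + 15.62·831 = 47168.78.
Real GDP 2024 (at 2011 prices) = 55.86·86 + 49.36·311 + 13.41·831 = 31298.63.
Deflator = Nominal/Real × 100 = 47168.78/31298.63 × 100 = 150.706.

150.71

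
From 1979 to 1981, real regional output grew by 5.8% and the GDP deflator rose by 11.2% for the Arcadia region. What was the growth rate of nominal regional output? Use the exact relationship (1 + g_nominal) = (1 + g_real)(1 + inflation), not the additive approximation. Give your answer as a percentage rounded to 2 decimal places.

17.65%

(1 + g_nom) = (1 + g_real)(1 + π) = 1.0580 × 1.1120 = 1.17650.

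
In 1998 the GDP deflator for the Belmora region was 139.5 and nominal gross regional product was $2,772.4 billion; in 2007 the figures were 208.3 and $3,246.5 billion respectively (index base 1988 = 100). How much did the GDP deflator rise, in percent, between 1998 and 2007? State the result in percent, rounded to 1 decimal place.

49.3%

Price-level change = 208.3 / 139.5 − 1 = 0.4932.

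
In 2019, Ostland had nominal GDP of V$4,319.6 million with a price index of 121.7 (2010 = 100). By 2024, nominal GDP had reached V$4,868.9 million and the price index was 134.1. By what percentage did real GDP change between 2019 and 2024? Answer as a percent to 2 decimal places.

2.29%

Deflate each year: 2019 → 4319.6/1.217 = 3549.38; 2024 → 4868.9/1.341 = 3630.80.
So real GDP changed by 3630.80/3549.38 − 1 = 0.0229, i.e. 2.29%.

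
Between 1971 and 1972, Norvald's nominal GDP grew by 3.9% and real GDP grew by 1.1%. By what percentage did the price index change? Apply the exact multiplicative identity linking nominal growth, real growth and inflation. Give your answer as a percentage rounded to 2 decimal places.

(1 + g_nom) = (1 + g_real)(1 + π), so π = 1.0390 / 1.0110 − 1 = 0.02770.

2.77%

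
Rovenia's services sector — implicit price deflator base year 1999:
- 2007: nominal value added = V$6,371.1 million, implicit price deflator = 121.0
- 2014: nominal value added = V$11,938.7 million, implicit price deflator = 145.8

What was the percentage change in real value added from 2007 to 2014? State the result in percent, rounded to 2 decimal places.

55.51%

Deflate each year: 2007 → 6371.1/1.210 = 5265.37; 2014 → 11938.7/1.458 = 8188.41.
So real value added changed by 8188.41/5265.37 − 1 = 0.5551, i.e. 55.51%.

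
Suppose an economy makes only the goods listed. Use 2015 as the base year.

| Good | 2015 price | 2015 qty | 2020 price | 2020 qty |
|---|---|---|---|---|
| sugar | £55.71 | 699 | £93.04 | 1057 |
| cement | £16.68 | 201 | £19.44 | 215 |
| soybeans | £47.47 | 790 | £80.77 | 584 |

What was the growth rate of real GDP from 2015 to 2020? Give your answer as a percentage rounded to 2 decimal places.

Real GDP 2015 = Nominal GDP 2015 = 55.71·699 + 16.68·201 + 47.47·790 = 79795.27.
Real GDP 2020 (at 2015 prices) = 55.71·1057 + 16.68·215 + 47.47·584 = 90194.15.
Real growth = 90194.15/79795.27 − 1 = 0.1303.

13.03%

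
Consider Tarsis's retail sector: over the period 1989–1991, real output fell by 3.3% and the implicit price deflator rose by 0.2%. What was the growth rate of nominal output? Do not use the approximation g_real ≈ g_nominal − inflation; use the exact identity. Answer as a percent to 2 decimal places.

(1 + g_nom) = (1 + g_real)(1 + π) = 0.9670 × 1.0020 = 0.96893.

-3.11%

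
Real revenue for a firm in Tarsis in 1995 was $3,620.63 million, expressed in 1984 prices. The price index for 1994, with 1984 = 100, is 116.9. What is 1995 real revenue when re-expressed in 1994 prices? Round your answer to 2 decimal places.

Real revenue in 1994 prices = Real revenue in 1984 prices × (P_1994/P_1984) = 3620.63 × 1.169 = 4232.52.

$4,232.52 million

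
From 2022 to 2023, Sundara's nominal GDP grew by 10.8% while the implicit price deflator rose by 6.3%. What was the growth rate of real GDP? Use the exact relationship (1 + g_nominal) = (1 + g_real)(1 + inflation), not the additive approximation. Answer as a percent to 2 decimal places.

4.23%

(1 + g_nom) = (1 + g_real)(1 + π), so g_real = 1.1080 / 1.0630 − 1 = 0.04233.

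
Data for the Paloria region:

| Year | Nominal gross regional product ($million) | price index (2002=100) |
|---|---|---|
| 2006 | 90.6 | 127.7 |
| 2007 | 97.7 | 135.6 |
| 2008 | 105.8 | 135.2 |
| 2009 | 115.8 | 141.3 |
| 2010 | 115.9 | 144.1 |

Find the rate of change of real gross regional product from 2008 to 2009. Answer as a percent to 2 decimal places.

Real gross regional product 2008 = 105.8/1.352 = 78.25.
Real gross regional product 2009 = 115.8/1.413 = 81.95.
Change = 81.95/78.25 − 1 = 0.0473.

4.73%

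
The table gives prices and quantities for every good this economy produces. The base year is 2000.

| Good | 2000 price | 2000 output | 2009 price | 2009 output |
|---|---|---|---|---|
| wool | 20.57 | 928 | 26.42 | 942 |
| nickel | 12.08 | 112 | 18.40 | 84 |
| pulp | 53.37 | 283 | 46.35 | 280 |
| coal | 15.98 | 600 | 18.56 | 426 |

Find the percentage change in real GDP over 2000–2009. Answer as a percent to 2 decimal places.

-6.63%

Real GDP 2000 = Nominal GDP 2000 = 20.57·928 + 12.08·112 + 53.37·283 + 15.98·600 = 45133.63.
Real GDP 2009 (at 2000 prices) = 20.57·942 + 12.08·84 + 53.37·280 + 15.98·426 = 42142.74.
Real growth = 42142.74/45133.63 − 1 = -0.0663.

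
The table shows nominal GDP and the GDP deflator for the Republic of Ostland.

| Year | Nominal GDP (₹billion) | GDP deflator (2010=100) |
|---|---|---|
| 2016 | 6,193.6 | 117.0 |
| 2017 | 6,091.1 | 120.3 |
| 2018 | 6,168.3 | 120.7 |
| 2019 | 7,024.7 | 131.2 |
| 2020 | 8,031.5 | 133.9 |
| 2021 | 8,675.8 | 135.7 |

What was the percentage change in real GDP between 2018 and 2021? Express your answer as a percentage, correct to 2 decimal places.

25.10%

Real GDP 2018 = 6168.3/1.207 = 5110.44.
Real GDP 2021 = 8675.8/1.357 = 6393.37.
Change = 6393.37/5110.44 − 1 = 0.2510.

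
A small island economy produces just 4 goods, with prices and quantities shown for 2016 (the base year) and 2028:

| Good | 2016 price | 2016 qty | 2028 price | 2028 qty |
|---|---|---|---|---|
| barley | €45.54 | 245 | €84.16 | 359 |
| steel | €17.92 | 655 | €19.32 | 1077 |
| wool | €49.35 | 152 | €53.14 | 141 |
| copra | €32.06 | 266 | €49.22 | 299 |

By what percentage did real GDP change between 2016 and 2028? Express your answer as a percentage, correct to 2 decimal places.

34.09%

Real GDP 2016 = Nominal GDP 2016 = 45.54·245 + 17.92·655 + 49.35·152 + 32.06·266 = 38924.06.
Real GDP 2028 (at 2016 prices) = 45.54·359 + 17.92·1077 + 49.35·141 + 32.06·299 = 52192.99.
Real growth = 52192.99/38924.06 − 1 = 0.3409.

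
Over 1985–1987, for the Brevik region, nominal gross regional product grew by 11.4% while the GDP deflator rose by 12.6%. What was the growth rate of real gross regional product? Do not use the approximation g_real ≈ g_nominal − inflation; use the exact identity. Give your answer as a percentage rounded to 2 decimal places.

(1 + g_nom) = (1 + g_real)(1 + π), so g_real = 1.1140 / 1.1260 − 1 = -0.01066.

-1.07%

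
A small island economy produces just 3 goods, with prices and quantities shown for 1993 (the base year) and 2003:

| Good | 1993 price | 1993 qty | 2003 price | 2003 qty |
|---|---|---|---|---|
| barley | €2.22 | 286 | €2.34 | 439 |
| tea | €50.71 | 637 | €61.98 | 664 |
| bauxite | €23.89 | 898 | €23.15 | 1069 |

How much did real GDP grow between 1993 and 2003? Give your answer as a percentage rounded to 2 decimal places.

10.65%

Real GDP 1993 = Nominal GDP 1993 = 2.22·286 + 50.71·637 + 23.89·898 = 54390.41.
Real GDP 2003 (at 1993 prices) = 2.22·439 + 50.71·664 + 23.89·1069 = 60184.43.
Real growth = 60184.43/54390.41 − 1 = 0.1065.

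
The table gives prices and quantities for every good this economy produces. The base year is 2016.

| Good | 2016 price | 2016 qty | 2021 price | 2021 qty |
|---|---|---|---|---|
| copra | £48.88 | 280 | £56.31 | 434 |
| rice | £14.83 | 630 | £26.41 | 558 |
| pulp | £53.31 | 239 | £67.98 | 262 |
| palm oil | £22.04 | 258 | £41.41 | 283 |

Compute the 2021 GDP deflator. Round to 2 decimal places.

138.26

Nominal GDP 2021 = 56.31·434 + 26.41·558 + 67.98·262 + 41.41·283 = 68705.11.
Real GDP 2021 (at 2016 prices) = 48.88·434 + 14.83·558 + 53.31·262 + 22.04·283 = 49693.60.
Deflator = Nominal/Real × 100 = 68705.11/49693.60 × 100 = 138.257.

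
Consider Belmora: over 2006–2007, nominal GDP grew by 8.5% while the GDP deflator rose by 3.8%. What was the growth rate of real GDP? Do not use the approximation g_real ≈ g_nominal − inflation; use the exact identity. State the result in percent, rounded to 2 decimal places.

(1 + g_nom) = (1 + g_real)(1 + π), so g_real = 1.0850 / 1.0380 − 1 = 0.04528.

4.53%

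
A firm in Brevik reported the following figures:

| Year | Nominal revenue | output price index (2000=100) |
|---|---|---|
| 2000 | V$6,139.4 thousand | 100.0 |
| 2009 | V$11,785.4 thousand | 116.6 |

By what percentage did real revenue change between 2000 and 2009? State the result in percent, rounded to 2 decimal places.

Deflate each year: 2000 → 6139.4/1.000 = 6139.40; 2009 → 11785.4/1.166 = 10107.55.
So real revenue changed by 10107.55/6139.40 − 1 = 0.6463, i.e. 64.63%.

64.63%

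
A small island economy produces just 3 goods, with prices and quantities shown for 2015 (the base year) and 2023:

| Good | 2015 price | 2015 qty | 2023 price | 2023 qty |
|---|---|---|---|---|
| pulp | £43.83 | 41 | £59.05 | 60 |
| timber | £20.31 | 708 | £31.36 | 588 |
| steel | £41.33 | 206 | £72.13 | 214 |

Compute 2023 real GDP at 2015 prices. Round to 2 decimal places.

Real GDP 2023 = Σ (p_2015 × q_2023) = 43.83·60 + 20.31·588 + 41.33·214 = 23416.70.

£23416.70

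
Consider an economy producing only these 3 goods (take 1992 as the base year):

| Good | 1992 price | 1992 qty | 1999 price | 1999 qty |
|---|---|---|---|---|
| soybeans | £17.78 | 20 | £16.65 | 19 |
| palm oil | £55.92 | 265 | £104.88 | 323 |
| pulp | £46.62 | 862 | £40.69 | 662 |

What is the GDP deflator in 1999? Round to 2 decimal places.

Nominal GDP 1999 = 16.65·19 + 104.88·323 + 40.69·662 = 61129.37.
Real GDP 1999 (at 1992 prices) = 17.78·19 + 55.92·323 + 46.62·662 = 49262.42.
Deflator = Nominal/Real × 100 = 61129.37/49262.42 × 100 = 124.089.

124.09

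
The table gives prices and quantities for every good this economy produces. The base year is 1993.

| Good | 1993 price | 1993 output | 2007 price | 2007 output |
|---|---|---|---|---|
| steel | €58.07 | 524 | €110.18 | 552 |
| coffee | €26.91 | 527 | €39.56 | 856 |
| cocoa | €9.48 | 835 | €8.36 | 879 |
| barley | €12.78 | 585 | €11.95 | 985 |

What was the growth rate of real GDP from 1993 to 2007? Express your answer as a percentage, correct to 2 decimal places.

26.68%

Real GDP 1993 = Nominal GDP 1993 = 58.07·524 + 26.91·527 + 9.48·835 + 12.78·585 = 60002.35.
Real GDP 2007 (at 1993 prices) = 58.07·552 + 26.91·856 + 9.48·879 + 12.78·985 = 76010.82.
Real growth = 76010.82/60002.35 − 1 = 0.2668.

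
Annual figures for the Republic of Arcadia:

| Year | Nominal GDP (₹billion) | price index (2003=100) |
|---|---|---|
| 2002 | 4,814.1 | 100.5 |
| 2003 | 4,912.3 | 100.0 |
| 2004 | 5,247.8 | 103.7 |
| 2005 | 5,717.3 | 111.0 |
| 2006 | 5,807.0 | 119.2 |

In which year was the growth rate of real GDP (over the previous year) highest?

2004

2003: real = 4912.3/1.000 = 4912.30; growth vs 2002 (4790.15) = 2.55%.
2004: real = 5247.8/1.037 = 5060.56; growth vs 2003 (4912.30) = 3.02%.
2005: real = 5717.3/1.110 = 5150.72; growth vs 2004 (5060.56) = 1.78%.
2006: real = 5807.0/1.192 = 4871.64; growth vs 2005 (5150.72) = -5.42%.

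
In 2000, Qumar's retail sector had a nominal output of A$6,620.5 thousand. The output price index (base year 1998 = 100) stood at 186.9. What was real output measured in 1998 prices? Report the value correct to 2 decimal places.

Real output = Nominal / (output price index/100) = 6620.5 / 1.869 = 3542.27.

A$3,542.27 thousand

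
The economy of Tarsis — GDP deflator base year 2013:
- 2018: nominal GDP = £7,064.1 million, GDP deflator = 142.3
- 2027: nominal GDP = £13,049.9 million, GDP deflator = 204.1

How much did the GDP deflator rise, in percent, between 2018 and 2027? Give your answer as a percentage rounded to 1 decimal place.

Price-level change = 204.1 / 142.3 − 1 = 0.4343.

43.4%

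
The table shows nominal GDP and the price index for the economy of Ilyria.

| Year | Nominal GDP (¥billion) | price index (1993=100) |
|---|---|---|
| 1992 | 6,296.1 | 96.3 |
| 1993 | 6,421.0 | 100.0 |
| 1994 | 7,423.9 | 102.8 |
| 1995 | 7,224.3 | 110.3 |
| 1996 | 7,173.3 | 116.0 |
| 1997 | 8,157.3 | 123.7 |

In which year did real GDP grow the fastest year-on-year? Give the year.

1993: real = 6421.0/1.000 = 6421.00; growth vs 1992 (6538.01) = -1.79%.
1994: real = 7423.9/1.028 = 7221.69; growth vs 1993 (6421.00) = 12.47%.
1995: real = 7224.3/1.103 = 6549.68; growth vs 1994 (7221.69) = -9.31%.
1996: real = 7173.3/1.160 = 6183.88; growth vs 1995 (6549.68) = -5.59%.
1997: real = 8157.3/1.237 = 6594.42; growth vs 1996 (6183.88) = 6.64%.

1994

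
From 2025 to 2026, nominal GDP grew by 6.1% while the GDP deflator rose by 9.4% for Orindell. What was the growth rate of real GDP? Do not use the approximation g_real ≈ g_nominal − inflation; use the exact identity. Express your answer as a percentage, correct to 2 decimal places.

-3.02%

(1 + g_nom) = (1 + g_real)(1 + π), so g_real = 1.0610 / 1.0940 − 1 = -0.03016.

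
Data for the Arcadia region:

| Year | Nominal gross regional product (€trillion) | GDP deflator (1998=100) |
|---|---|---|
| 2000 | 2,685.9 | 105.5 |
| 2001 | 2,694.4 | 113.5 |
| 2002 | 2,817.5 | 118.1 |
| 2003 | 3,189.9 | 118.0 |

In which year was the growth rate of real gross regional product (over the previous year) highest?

2001: real = 2694.4/1.135 = 2373.92; growth vs 2000 (2545.88) = -6.75%.
2002: real = 2817.5/1.181 = 2385.69; growth vs 2001 (2373.92) = 0.50%.
2003: real = 3189.9/1.180 = 2703.31; growth vs 2002 (2385.69) = 13.31%.

2003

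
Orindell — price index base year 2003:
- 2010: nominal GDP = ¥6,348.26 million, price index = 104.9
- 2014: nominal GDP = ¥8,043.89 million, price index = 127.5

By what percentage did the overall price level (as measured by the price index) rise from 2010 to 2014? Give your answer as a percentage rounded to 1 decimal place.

Price-level change = 127.5 / 104.9 − 1 = 0.2154.

21.5%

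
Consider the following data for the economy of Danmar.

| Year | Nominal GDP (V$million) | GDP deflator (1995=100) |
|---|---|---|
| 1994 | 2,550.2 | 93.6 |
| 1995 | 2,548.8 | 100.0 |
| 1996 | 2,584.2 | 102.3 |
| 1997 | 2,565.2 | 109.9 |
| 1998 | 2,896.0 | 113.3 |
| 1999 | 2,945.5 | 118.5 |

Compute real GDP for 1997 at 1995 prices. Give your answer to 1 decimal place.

V$2,334.1 million

Real GDP 1997 = 2565.2 / 1.099 = 2334.12.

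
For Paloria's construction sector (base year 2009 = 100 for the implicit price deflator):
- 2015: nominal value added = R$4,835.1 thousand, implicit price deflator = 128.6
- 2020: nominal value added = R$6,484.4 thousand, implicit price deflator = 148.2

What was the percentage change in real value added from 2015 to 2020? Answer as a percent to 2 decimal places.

Real value added 2015 = 4835.1 / 1.286 = 3759.80.
Real value added 2020 = 6484.4 / 1.482 = 4375.44.
Real growth = 4375.44 / 3759.80 − 1 = 0.1637.

16.37%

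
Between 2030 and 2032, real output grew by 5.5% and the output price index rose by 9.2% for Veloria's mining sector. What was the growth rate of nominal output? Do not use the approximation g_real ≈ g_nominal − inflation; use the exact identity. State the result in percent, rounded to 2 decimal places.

(1 + g_nom) = (1 + g_real)(1 + π) = 1.0550 × 1.0920 = 1.15206.

15.21%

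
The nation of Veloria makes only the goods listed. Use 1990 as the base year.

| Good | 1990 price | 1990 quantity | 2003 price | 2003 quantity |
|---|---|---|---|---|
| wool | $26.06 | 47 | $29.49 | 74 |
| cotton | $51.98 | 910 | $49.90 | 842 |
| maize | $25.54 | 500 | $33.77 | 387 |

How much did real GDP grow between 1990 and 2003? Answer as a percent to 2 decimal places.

-9.33%

Real GDP 1990 = Nominal GDP 1990 = 26.06·47 + 51.98·910 + 25.54·500 = 61296.62.
Real GDP 2003 (at 1990 prices) = 26.06·74 + 51.98·842 + 25.54·387 = 55579.58.
Real growth = 55579.58/61296.62 − 1 = -0.0933.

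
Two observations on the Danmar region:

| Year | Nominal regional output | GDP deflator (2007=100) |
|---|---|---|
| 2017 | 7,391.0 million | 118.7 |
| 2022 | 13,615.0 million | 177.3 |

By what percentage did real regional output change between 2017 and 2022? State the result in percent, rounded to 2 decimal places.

23.33%

Real regional output 2017 = 7391.0 / 1.187 = 6226.62.
Real regional output 2022 = 13615.0 / 1.773 = 7679.08.
Real growth = 7679.08 / 6226.62 − 1 = 0.2333.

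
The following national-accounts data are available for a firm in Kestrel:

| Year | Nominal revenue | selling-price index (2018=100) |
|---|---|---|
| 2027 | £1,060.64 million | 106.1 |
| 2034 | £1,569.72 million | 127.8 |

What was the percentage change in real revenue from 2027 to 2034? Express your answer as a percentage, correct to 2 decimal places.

Deflate each year: 2027 → 1060.64/1.061 = 999.66; 2034 → 1569.72/1.278 = 1228.26.
So real revenue changed by 1228.26/999.66 − 1 = 0.2287, i.e. 22.87%.

22.87%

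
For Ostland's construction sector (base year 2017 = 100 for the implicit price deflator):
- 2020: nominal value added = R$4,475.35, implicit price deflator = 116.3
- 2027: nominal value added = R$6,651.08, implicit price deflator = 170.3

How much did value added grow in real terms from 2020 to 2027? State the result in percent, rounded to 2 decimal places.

Deflate each year: 2020 → 4475.35/1.163 = 3848.11; 2027 → 6651.08/1.703 = 3905.51.
So real value added changed by 3905.51/3848.11 − 1 = 0.0149, i.e. 1.49%.

1.49%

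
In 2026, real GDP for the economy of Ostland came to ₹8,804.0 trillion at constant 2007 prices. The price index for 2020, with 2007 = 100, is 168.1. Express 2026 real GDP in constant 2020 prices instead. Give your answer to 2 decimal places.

Real GDP in 2020 prices = Real GDP in 2007 prices × (P_2020/P_2007) = 8804.0 × 1.681 = 14799.52.

₹14,799.52 trillion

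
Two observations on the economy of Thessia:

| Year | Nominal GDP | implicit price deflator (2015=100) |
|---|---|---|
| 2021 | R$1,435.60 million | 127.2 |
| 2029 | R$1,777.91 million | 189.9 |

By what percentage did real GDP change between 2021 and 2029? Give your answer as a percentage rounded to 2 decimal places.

Real GDP 2021 = 1435.60 / 1.272 = 1128.62.
Real GDP 2029 = 1777.91 / 1.899 = 936.23.
Real growth = 936.23 / 1128.62 − 1 = -0.1705.

-17.05%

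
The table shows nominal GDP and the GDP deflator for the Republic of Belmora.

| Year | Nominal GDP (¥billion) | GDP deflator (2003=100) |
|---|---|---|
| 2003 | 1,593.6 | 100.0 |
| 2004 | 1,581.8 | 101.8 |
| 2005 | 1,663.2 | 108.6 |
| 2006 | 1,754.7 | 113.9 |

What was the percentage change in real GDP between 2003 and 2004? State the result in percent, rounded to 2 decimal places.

-2.50%

Real GDP 2003 = 1593.6/1.000 = 1593.60.
Real GDP 2004 = 1581.8/1.018 = 1553.83.
Change = 1553.83/1593.60 − 1 = -0.0250.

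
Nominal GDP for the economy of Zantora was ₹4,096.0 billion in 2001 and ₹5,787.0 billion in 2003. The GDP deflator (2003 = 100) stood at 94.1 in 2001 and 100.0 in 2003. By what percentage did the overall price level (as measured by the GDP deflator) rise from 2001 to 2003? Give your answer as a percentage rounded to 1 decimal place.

6.3%

Price-level change = 100.0 / 94.1 − 1 = 0.0627.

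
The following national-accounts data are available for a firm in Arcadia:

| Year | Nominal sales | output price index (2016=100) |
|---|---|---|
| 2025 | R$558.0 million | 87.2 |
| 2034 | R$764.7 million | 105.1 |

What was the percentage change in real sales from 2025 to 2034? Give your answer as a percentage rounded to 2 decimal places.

Real sales 2025 = 558.0 / 0.872 = 639.91.
Real sales 2034 = 764.7 / 1.051 = 727.59.
Real growth = 727.59 / 639.91 − 1 = 0.1370.

13.70%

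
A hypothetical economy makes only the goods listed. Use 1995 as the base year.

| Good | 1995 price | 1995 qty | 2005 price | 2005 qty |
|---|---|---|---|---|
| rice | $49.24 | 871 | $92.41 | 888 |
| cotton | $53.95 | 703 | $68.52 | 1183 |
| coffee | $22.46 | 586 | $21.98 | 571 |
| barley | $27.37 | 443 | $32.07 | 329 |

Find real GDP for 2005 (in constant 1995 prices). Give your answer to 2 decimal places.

Real GDP 2005 = Σ (p_1995 × q_2005) = 49.24·888 + 53.95·1183 + 22.46·571 + 27.37·329 = 129377.36.

$129377.36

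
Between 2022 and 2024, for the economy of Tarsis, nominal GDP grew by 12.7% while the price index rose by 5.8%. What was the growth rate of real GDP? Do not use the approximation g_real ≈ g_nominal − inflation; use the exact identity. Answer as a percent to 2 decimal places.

6.52%

(1 + g_nom) = (1 + g_real)(1 + π), so g_real = 1.1270 / 1.0580 − 1 = 0.06522.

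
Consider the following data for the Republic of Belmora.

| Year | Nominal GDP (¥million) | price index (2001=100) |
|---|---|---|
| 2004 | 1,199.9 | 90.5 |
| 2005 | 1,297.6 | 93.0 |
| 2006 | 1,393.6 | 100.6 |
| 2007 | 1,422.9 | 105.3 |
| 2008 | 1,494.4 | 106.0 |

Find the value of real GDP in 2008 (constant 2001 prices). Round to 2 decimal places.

¥1,409.81 million

Real GDP 2008 = 1494.4 / 1.060 = 1409.81.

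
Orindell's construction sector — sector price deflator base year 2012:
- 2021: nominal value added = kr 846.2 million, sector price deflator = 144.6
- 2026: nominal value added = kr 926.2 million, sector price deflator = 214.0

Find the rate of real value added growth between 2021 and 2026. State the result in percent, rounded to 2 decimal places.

Deflate each year: 2021 → 846.2/1.446 = 585.20; 2026 → 926.2/2.140 = 432.80.
So real value added changed by 432.80/585.20 − 1 = -0.2604, i.e. -26.04%.

-26.04%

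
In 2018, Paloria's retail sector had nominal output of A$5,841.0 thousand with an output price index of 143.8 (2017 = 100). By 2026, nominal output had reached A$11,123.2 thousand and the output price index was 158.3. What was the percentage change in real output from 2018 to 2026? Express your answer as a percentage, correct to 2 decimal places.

Deflate each year: 2018 → 5841.0/1.438 = 4061.89; 2026 → 11123.2/1.583 = 7026.66.
So real output changed by 7026.66/4061.89 − 1 = 0.7299, i.e. 72.99%.

72.99%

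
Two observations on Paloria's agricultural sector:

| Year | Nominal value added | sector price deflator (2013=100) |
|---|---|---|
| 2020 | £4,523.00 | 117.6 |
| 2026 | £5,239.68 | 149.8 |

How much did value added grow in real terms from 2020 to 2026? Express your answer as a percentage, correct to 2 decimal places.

Deflate each year: 2020 → 4523.00/1.176 = 3846.09; 2026 → 5239.68/1.498 = 3497.78.
So real value added changed by 3497.78/3846.09 − 1 = -0.0906, i.e. -9.06%.

-9.06%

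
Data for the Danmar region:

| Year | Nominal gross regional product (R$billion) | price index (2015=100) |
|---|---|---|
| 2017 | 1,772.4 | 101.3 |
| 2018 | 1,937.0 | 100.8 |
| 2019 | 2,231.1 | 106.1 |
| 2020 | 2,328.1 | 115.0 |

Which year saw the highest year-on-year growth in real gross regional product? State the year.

2018

2018: real = 1937.0/1.008 = 1921.63; growth vs 2017 (1749.65) = 9.83%.
2019: real = 2231.1/1.061 = 2102.83; growth vs 2018 (1921.63) = 9.43%.
2020: real = 2328.1/1.150 = 2024.43; growth vs 2019 (2102.83) = -3.73%.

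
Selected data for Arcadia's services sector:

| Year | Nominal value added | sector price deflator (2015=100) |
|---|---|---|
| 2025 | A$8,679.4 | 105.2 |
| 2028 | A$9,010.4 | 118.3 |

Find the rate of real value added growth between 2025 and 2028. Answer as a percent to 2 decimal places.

Real value added 2025 = 8679.4 / 1.052 = 8250.38.
Real value added 2028 = 9010.4 / 1.183 = 7616.57.
Real growth = 7616.57 / 8250.38 − 1 = -0.0768.

-7.68%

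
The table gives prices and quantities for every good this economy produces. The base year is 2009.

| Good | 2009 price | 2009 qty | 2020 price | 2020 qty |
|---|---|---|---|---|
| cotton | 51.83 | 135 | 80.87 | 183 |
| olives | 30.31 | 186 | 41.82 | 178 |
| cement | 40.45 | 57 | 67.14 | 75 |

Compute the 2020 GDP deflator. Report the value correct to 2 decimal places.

Nominal GDP 2020 = 80.87·183 + 41.82·178 + 67.14·75 = 27278.67.
Real GDP 2020 (at 2009 prices) = 51.83·183 + 30.31·178 + 40.45·75 = 17913.82.
Deflator = Nominal/Real × 100 = 27278.67/17913.82 × 100 = 152.277.

152.28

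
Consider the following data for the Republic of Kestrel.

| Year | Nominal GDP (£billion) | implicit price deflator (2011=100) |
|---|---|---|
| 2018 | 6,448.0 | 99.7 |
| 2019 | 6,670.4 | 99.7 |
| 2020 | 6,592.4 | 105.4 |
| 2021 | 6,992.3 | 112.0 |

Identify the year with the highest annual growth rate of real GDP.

2019

2019: real = 6670.4/0.997 = 6690.47; growth vs 2018 (6467.40) = 3.45%.
2020: real = 6592.4/1.054 = 6254.65; growth vs 2019 (6690.47) = -6.51%.
2021: real = 6992.3/1.120 = 6243.13; growth vs 2020 (6254.65) = -0.18%.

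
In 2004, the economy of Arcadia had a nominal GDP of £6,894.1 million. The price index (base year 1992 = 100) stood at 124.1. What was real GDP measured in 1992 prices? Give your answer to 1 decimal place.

Real GDP = Nominal / (price index/100) = 6894.1 / 1.241 = 5555.28.

£5,555.3 million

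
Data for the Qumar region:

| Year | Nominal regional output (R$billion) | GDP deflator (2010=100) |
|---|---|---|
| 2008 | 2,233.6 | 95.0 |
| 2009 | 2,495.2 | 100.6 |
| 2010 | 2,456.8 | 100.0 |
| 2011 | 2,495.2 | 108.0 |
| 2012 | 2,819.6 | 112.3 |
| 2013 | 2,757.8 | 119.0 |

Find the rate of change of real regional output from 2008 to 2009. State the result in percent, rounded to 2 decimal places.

5.49%

Real regional output 2008 = 2233.6/0.950 = 2351.16.
Real regional output 2009 = 2495.2/1.006 = 2480.32.
Change = 2480.32/2351.16 − 1 = 0.0549.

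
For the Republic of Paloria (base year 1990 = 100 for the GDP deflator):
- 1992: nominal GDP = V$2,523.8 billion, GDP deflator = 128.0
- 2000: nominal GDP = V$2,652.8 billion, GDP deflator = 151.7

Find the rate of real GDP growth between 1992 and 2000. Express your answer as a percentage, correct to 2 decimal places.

Deflate each year: 1992 → 2523.8/1.280 = 1971.72; 2000 → 2652.8/1.517 = 1748.71.
So real GDP changed by 1748.71/1971.72 − 1 = -0.1131, i.e. -11.31%.

-11.31%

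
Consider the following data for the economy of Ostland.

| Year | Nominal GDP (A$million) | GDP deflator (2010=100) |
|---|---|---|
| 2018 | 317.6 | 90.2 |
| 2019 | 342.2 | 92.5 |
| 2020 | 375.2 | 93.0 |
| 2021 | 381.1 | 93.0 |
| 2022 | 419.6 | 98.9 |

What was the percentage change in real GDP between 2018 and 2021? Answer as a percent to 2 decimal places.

16.38%

Real GDP 2018 = 317.6/0.902 = 352.11.
Real GDP 2021 = 381.1/0.930 = 409.78.
Change = 409.78/352.11 − 1 = 0.1638.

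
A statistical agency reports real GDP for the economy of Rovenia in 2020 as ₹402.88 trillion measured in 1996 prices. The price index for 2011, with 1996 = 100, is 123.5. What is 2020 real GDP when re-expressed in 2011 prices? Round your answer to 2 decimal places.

₹497.56 trillion

Real GDP in 2011 prices = Real GDP in 1996 prices × (P_2011/P_1996) = 402.88 × 1.235 = 497.56.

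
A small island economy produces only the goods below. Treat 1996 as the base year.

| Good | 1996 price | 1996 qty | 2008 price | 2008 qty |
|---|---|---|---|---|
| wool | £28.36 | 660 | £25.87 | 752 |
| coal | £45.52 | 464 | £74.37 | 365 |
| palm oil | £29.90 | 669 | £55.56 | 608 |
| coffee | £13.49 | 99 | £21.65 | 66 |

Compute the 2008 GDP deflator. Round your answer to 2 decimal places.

143.50

Nominal GDP 2008 = 25.87·752 + 74.37·365 + 55.56·608 + 21.65·66 = 81808.67.
Real GDP 2008 (at 1996 prices) = 28.36·752 + 45.52·365 + 29.90·608 + 13.49·66 = 57011.06.
Deflator = Nominal/Real × 100 = 81808.67/57011.06 × 100 = 143.496.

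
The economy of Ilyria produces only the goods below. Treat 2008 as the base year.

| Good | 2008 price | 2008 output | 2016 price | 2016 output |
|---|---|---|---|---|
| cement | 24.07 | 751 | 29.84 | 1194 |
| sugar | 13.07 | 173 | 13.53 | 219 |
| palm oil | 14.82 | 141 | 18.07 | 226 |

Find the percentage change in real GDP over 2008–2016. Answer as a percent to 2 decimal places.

Real GDP 2008 = Nominal GDP 2008 = 24.07·751 + 13.07·173 + 14.82·141 = 22427.30.
Real GDP 2016 (at 2008 prices) = 24.07·1194 + 13.07·219 + 14.82·226 = 34951.23.
Real growth = 34951.23/22427.30 − 1 = 0.5584.

55.84%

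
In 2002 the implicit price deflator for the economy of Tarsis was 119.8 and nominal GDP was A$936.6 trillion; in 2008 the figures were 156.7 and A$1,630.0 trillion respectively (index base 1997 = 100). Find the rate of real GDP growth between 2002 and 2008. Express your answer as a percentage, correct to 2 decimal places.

33.05%

Deflate each year: 2002 → 936.6/1.198 = 781.80; 2008 → 1630.0/1.567 = 1040.20.
So real GDP changed by 1040.20/781.80 − 1 = 0.3305, i.e. 33.05%.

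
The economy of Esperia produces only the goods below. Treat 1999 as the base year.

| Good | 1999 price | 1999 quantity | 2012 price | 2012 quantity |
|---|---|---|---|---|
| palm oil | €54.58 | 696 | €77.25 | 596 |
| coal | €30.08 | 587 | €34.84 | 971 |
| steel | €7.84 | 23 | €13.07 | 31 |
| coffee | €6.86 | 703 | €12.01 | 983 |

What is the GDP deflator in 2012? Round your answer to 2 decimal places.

Nominal GDP 2012 = 77.25·596 + 34.84·971 + 13.07·31 + 12.01·983 = 92081.64.
Real GDP 2012 (at 1999 prices) = 54.58·596 + 30.08·971 + 7.84·31 + 6.86·983 = 68723.78.
Deflator = Nominal/Real × 100 = 92081.64/68723.78 × 100 = 133.988.

133.99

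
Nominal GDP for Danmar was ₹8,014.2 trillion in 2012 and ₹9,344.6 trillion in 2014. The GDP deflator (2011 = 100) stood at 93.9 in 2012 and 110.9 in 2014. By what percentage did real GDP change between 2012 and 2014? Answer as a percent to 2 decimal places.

-1.27%

Real GDP 2012 = 8014.2 / 0.939 = 8534.82.
Real GDP 2014 = 9344.6 / 1.109 = 8426.15.
Real growth = 8426.15 / 8534.82 − 1 = -0.0127.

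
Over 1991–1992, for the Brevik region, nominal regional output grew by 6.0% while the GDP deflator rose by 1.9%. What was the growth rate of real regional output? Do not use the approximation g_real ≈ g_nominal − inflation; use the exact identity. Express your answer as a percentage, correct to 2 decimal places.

4.02%

(1 + g_nom) = (1 + g_real)(1 + π), so g_real = 1.0600 / 1.0190 − 1 = 0.04024.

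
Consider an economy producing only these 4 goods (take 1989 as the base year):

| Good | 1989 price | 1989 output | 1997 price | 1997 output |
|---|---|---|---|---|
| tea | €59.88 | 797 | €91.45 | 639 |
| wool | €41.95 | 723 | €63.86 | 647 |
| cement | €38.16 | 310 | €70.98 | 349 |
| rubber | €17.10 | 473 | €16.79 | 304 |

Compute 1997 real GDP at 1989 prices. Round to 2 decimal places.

€83921.21

Real GDP 1997 = Σ (p_1989 × q_1997) = 59.88·639 + 41.95·647 + 38.16·349 + 17.10·304 = 83921.21.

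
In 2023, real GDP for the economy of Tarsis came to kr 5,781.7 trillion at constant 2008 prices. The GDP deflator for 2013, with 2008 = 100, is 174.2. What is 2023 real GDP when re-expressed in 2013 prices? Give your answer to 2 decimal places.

kr 10,071.72 trillion

Real GDP in 2013 prices = Real GDP in 2008 prices × (P_2013/P_2008) = 5781.7 × 1.742 = 10071.72.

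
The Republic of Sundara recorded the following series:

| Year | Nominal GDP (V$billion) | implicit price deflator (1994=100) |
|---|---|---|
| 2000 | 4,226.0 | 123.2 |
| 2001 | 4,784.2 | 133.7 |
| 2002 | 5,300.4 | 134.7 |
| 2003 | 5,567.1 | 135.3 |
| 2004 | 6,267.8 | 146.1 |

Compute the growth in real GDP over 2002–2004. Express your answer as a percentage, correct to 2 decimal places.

9.02%

Real GDP 2002 = 5300.4/1.347 = 3934.97.
Real GDP 2004 = 6267.8/1.461 = 4290.08.
Change = 4290.08/3934.97 − 1 = 0.0902.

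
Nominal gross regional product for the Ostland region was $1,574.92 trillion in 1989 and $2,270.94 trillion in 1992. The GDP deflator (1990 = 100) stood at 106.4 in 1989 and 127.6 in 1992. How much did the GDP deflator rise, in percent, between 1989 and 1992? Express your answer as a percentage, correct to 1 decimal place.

Price-level change = 127.6 / 106.4 − 1 = 0.1992.

19.9%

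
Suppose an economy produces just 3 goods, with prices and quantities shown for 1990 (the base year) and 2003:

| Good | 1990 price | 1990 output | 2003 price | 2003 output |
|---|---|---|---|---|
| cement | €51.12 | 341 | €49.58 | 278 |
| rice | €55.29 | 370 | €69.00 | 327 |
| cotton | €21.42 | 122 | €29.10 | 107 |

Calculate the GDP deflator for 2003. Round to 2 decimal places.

Nominal GDP 2003 = 49.58·278 + 69.00·327 + 29.10·107 = 39459.94.
Real GDP 2003 (at 1990 prices) = 51.12·278 + 55.29·327 + 21.42·107 = 34583.13.
Deflator = Nominal/Real × 100 = 39459.94/34583.13 × 100 = 114.102.

114.10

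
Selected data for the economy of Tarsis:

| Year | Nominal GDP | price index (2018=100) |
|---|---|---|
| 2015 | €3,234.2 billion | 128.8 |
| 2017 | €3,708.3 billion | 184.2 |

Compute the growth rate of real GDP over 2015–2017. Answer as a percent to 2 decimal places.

-19.83%

Deflate each year: 2015 → 3234.2/1.288 = 2511.02; 2017 → 3708.3/1.842 = 2013.19.
So real GDP changed by 2013.19/2511.02 − 1 = -0.1983, i.e. -19.83%.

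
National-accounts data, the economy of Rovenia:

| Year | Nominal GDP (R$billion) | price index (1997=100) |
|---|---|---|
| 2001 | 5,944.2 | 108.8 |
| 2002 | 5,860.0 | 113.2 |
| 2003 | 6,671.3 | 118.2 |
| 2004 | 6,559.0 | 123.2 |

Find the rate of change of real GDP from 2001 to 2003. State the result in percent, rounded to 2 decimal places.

3.31%

Real GDP 2001 = 5944.2/1.088 = 5463.42.
Real GDP 2003 = 6671.3/1.182 = 5644.08.
Change = 5644.08/5463.42 − 1 = 0.0331.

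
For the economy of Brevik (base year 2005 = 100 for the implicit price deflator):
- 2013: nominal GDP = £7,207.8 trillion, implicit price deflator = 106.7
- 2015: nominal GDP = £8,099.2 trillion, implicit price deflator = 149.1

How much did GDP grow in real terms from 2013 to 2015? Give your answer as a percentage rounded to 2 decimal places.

-19.59%

Real GDP 2013 = 7207.8 / 1.067 = 6755.20.
Real GDP 2015 = 8099.2 / 1.491 = 5432.06.
Real growth = 5432.06 / 6755.20 − 1 = -0.1959.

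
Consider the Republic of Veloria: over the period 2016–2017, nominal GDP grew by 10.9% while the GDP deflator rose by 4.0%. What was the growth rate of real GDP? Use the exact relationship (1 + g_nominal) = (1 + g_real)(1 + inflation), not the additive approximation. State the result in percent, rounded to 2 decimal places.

(1 + g_nom) = (1 + g_real)(1 + π), so g_real = 1.1090 / 1.0400 − 1 = 0.06635.

6.63%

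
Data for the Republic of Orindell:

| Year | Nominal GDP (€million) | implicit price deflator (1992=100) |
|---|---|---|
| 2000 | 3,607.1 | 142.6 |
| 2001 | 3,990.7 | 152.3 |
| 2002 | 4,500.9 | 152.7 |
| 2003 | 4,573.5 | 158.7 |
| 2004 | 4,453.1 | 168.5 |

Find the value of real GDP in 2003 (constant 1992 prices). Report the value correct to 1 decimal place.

Real GDP 2003 = 4573.5 / 1.587 = 2881.85.

€2,881.9 million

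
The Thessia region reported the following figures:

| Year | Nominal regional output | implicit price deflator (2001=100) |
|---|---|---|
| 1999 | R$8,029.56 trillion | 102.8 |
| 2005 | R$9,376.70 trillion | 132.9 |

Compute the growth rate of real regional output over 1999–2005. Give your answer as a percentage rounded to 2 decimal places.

Deflate each year: 1999 → 8029.56/1.028 = 7810.86; 2005 → 9376.70/1.329 = 7055.46.
So real regional output changed by 7055.46/7810.86 − 1 = -0.0967, i.e. -9.67%.

-9.67%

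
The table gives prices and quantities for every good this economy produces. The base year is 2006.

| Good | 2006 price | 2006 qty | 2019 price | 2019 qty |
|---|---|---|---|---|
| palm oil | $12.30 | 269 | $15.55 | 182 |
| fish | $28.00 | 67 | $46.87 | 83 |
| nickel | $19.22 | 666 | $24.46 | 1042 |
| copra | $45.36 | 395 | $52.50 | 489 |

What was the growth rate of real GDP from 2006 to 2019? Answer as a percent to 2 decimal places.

Real GDP 2006 = Nominal GDP 2006 = 12.30·269 + 28.00·67 + 19.22·666 + 45.36·395 = 35902.42.
Real GDP 2019 (at 2006 prices) = 12.30·182 + 28.00·83 + 19.22·1042 + 45.36·489 = 46770.88.
Real growth = 46770.88/35902.42 − 1 = 0.3027.

30.27%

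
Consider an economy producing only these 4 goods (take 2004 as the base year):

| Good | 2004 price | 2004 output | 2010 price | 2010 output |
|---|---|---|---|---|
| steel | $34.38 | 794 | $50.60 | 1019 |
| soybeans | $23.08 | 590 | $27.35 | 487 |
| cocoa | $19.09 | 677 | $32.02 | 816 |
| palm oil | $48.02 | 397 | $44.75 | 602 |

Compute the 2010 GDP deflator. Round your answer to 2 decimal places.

Nominal GDP 2010 = 50.60·1019 + 27.35·487 + 32.02·816 + 44.75·602 = 117948.67.
Real GDP 2010 (at 2004 prices) = 34.38·1019 + 23.08·487 + 19.09·816 + 48.02·602 = 90758.66.
Deflator = Nominal/Real × 100 = 117948.67/90758.66 × 100 = 129.959.

129.96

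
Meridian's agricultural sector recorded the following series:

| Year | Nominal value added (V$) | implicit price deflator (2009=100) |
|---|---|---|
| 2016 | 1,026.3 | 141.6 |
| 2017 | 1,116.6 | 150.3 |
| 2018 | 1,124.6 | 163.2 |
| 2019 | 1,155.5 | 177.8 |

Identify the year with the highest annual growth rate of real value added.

2017: real = 1116.6/1.503 = 742.91; growth vs 2016 (724.79) = 2.50%.
2018: real = 1124.6/1.632 = 689.09; growth vs 2017 (742.91) = -7.24%.
2019: real = 1155.5/1.778 = 649.89; growth vs 2018 (689.09) = -5.69%.

2017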